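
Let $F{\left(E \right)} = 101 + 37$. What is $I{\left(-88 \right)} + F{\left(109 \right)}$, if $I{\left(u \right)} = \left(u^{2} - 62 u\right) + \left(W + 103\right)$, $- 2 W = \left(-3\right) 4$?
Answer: $13447$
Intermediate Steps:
$W = 6$ ($W = - \frac{\left(-3\right) 4}{2} = \left(- \frac{1}{2}\right) \left(-12\right) = 6$)
$F{\left(E \right)} = 138$
$I{\left(u \right)} = 109 + u^{2} - 62 u$ ($I{\left(u \right)} = \left(u^{2} - 62 u\right) + \left(6 + 103\right) = \left(u^{2} - 62 u\right) + 109 = 109 + u^{2} - 62 u$)
$I{\left(-88 \right)} + F{\left(109 \right)} = \left(109 + \left(-88\right)^{2} - -5456\right) + 138 = \left(109 + 7744 + 5456\right) + 138 = 13309 + 138 = 13447$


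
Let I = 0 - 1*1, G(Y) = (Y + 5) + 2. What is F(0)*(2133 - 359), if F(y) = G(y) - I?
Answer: 14192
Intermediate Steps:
G(Y) = 7 + Y (G(Y) = (5 + Y) + 2 = 7 + Y)
I = -1 (I = 0 - 1 = -1)
F(y) = 8 + y (F(y) = (7 + y) - 1*(-1) = (7 + y) + 1 = 8 + y)
F(0)*(2133 - 359) = (8 + 0)*(2133 - 359) = 8*1774 = 14192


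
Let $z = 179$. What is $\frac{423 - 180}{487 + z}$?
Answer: $\frac{27}{74} \approx 0.36486$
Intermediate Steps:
$\frac{423 - 180}{487 + z} = \frac{423 - 180}{487 + 179} = \frac{243}{666} = 243 \cdot \frac{1}{666} = \frac{27}{74}$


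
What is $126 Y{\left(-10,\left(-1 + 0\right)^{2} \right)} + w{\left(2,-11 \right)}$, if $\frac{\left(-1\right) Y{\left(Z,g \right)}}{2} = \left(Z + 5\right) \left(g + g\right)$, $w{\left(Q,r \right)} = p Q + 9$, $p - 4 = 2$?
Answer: $2541$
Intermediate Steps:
$p = 6$ ($p = 4 + 2 = 6$)
$w{\left(Q,r \right)} = 9 + 6 Q$ ($w{\left(Q,r \right)} = 6 Q + 9 = 9 + 6 Q$)
$Y{\left(Z,g \right)} = - 4 g \left(5 + Z\right)$ ($Y{\left(Z,g \right)} = - 2 \left(Z + 5\right) \left(g + g\right) = - 2 \left(5 + Z\right) 2 g = - 2 \cdot 2 g \left(5 + Z\right) = - 4 g \left(5 + Z\right)$)
$126 Y{\left(-10,\left(-1 + 0\right)^{2} \right)} + w{\left(2,-11 \right)} = 126 \left(- 4 \left(-1 + 0\right)^{2} \left(5 - 10\right)\right) + \left(9 + 6 \cdot 2\right) = 126 \left(\left(-4\right) \left(-1\right)^{2} \left(-5\right)\right) + \left(9 + 12\right) = 126 \left(\left(-4\right) 1 \left(-5\right)\right) + 21 = 126 \cdot 20 + 21 = 2520 + 21 = 2541$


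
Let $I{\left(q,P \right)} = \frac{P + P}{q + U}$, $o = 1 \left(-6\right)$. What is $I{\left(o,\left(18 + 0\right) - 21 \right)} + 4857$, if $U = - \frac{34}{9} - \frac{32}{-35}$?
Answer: $\frac{6781317}{1396} \approx 4857.7$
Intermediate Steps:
$U = - \frac{902}{315}$ ($U = \left(-34\right) \frac{1}{9} - - \frac{32}{35} = - \frac{34}{9} + \frac{32}{35} = - \frac{902}{315} \approx -2.8635$)
$o = -6$
$I{\left(q,P \right)} = \frac{2 P}{- \frac{902}{315} + q}$ ($I{\left(q,P \right)} = \frac{P + P}{q - \frac{902}{315}} = \frac{2 P}{- \frac{902}{315} + q}$)
$I{\left(o,\left(18 + 0\right) - 21 \right)} + 4857 = \frac{630 \left(\left(18 + 0\right) - 21\right)}{-902 + 315 \left(-6\right)} + 4857 = \frac{630 \left(18 - 21\right)}{-902 - 1890} + 4857 = 630 \left(-3\right) \frac{1}{-2792} + 4857 = 630 \left(-3\right) \left(- \frac{1}{2792}\right) + 4857 = \frac{945}{1396} + 4857 = \frac{6781317}{1396}$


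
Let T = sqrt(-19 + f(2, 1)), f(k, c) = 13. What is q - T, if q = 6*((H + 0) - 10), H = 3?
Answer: -42 - I*sqrt(6) ≈ -42.0 - 2.4495*I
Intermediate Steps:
T = I*sqrt(6) (T = sqrt(-19 + 13) = sqrt(-6) = I*sqrt(6) ≈ 2.4495*I)
q = -42 (q = 6*((3 + 0) - 10) = 6*(3 - 10) = 6*(-7) = -42)
q - T = -42 - I*sqrt(6)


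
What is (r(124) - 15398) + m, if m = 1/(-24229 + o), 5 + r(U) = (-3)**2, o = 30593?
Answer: -97967415/6364 ≈ -15394.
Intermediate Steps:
r(U) = 4 (r(U) = -5 + (-3)**2 = -5 + 9 = 4)
m = 1/6364 (m = 1/(-24229 + 30593) = 1/6364 ≈ 0.00015713)
(r(124) - 15398) + m = (4 - 15398) + 1/6364 = -15394 + 1/6364 = -97967415/6364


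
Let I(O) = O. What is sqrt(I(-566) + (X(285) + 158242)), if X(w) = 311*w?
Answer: sqrt(246311) ≈ 496.30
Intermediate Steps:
sqrt(I(-566) + (X(285) + 158242)) = sqrt(-566 + (311*285 + 158242)) = sqrt(-566 + (88635 + 158242)) = sqrt(-566 + 246877) = sqrt(246311)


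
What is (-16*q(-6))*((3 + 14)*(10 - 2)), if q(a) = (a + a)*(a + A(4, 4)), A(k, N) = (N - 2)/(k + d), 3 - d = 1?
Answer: -147968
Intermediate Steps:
d = 2 (d = 3 - 1*1 = 3 - 1 = 2)
A(k, N) = (-2 + N)/(2 + k) (A(k, N) = (N - 2)/(k + 2) = (-2 + N)/(2 + k))
q(a) = 2*a*(⅓ + a) (q(a) = (a + a)*(a + (-2 + 4)/(2 + 4)) = (2*a)*(a + 2/6) = (2*a)*(a + (⅙)*2) = (2*a)*(a + ⅓) = (2*a)*(⅓ + a) = 2*a*(⅓ + a))
(-16*q(-6))*((3 + 14)*(10 - 2)) = (-32*(-6)*(1 + 3*(-6))/3)*((3 + 14)*(10 - 2)) = (-32*(-6)*(1 - 18)/3)*(17*8) = -32*(-6)*(-17)/3*136 = -16*68*136 = -1088*136 = -147968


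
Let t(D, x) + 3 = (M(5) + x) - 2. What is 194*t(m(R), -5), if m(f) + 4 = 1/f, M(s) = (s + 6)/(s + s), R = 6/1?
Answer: -8633/5 ≈ -1726.6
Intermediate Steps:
R = 6 (R = 6*1 = 6)
M(s) = (6 + s)/(2*s) (M(s) = (6 + s)/((2*s)) = (6 + s)*(1/(2*s)) = (6 + s)/(2*s))
m(f) = -4 + 1/f
t(D, x) = -39/10 + x (t(D, x) = -3 + (((½)*(6 + 5)/5 + x) - 2) = -3 + (((½)*(⅕)*11 + x) - 2) = -3 + ((11/10 + x) - 2) = -3 + (-9/10 + x) = -39/10 + x)
194*t(m(R), -5) = 194*(-39/10 - 5) = 194*(-89/10) = -8633/5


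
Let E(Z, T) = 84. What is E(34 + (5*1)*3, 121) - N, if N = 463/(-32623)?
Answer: 2740795/32623 ≈ 84.014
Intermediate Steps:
N = -463/32623 (N = 463*(-1/32623) = -463/32623 ≈ -0.014192)
E(34 + (5*1)*3, 121) - N = 84 - 1*(-463/32623) = 84 + 463/32623 = 2740795/32623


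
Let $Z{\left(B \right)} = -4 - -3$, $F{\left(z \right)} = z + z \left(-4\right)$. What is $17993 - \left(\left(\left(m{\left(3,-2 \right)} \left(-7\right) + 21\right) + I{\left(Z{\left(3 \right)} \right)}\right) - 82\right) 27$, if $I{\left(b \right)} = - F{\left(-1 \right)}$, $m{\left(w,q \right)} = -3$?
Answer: $19154$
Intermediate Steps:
$F{\left(z \right)} = - 3 z$ ($F{\left(z \right)} = z - 4 z = - 3 z$)
$Z{\left(B \right)} = -1$ ($Z{\left(B \right)} = -4 + 3 = -1$)
$I{\left(b \right)} = -3$ ($I{\left(b \right)} = - \left(-3\right) \left(-1\right) = \left(-1\right) 3 = -3$)
$17993 - \left(\left(\left(m{\left(3,-2 \right)} \left(-7\right) + 21\right) + I{\left(Z{\left(3 \right)} \right)}\right) - 82\right) 27 = 17993 - \left(\left(\left(\left(-3\right) \left(-7\right) + 21\right) - 3\right) - 82\right) 27 = 17993 - \left(\left(\left(21 + 21\right) - 3\right) - 82\right) 27 = 17993 - \left(\left(42 - 3\right) - 82\right) 27 = 17993 - \left(39 - 82\right) 27 = 17993 - \left(-43\right) 27 = 17993 - -1161 = 17993 + 1161 = 19154$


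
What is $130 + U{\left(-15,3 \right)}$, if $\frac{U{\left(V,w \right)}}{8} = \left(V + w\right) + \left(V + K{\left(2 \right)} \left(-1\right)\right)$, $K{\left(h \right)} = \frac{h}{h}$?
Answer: $-94$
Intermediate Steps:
$K{\left(h \right)} = 1$
$U{\left(V,w \right)} = -8 + 8 w + 16 V$ ($U{\left(V,w \right)} = 8 \left(\left(V + w\right) + \left(V + 1 \left(-1\right)\right)\right) = 8 \left(\left(V + w\right) + \left(V - 1\right)\right) = 8 \left(\left(V + w\right) + \left(-1 + V\right)\right) = 8 \left(-1 + w + 2 V\right) = -8 + 8 w + 16 V$)
$130 + U{\left(-15,3 \right)} = 130 + \left(-8 + 8 \cdot 3 + 16 \left(-15\right)\right) = 130 - 224 = -94$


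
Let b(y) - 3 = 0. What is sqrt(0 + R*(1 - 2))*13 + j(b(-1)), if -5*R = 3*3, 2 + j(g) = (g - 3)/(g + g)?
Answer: -2 + 39*sqrt(5)/5 ≈ 15.441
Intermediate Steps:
b(y) = 3 (b(y) = 3 + 0 = 3)
j(g) = -2 + (-3 + g)/(2*g) (j(g) = -2 + (g - 3)/(g + g) = -2 + (-3 + g)/((2*g)) = -2 + (-3 + g)*(1/(2*g)) = -2 + (-3 + g)/(2*g))
R = -9/5 (R = -3*3/5 = -1/5*9 = -9/5 ≈ -1.8000)
sqrt(0 + R*(1 - 2))*13 + j(b(-1)) = sqrt(0 - 9*(1 - 2)/5)*13 + (3/2)*(-1 - 1*3)/3 = sqrt(0 - 9/5*(-1))*13 + (3/2)*(1/3)*(-1 - 3) = sqrt(0 + 9/5)*13 + (3/2)*(1/3)*(-4) = sqrt(9/5)*13 - 2 = (3*sqrt(5)/5)*13 - 2 = 39*sqrt(5)/5 - 2 = -2 + 39*sqrt(5)/5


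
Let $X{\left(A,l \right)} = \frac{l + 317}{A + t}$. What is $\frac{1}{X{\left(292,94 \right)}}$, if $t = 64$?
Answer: $\frac{356}{411} \approx 0.86618$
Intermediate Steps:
$X{\left(A,l \right)} = \frac{317 + l}{64 + A}$ ($X{\left(A,l \right)} = \frac{l + 317}{A + 64} = \frac{317 + l}{64 + A}$)
$\frac{1}{X{\left(292,94 \right)}} = \frac{1}{\frac{1}{64 + 292} \left(317 + 94\right)} = \frac{1}{\frac{1}{356} \cdot 411} = \frac{1}{\frac{411}{356}} = \frac{356}{411}$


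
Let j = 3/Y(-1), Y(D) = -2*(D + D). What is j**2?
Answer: 9/16 ≈ 0.56250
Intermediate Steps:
Y(D) = -4*D
j = 3/4 (j = 3/((-4*(-1))) = 3/4 ≈ 0.75000)
j**2 = (3/4)**2 = 9/16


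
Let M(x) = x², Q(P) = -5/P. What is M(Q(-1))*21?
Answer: 525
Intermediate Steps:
M(Q(-1))*21 = (-5/(-1))²*21 = (-5*(-1))²*21 = 5²*21 = 25*21 = 525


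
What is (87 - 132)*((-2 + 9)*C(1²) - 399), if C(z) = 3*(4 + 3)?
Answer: 11340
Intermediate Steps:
C(z) = 21 (C(z) = 3*7 = 21)
(87 - 132)*((-2 + 9)*C(1²) - 399) = (87 - 132)*((-2 + 9)*21 - 399) = -45*(7*21 - 399) = -45*(147 - 399) = -45*(-252) = 11340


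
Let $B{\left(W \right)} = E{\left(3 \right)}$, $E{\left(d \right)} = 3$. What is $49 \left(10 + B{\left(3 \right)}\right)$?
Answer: $637$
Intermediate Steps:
$B{\left(W \right)} = 3$
$49 \left(10 + B{\left(3 \right)}\right) = 49 \left(10 + 3\right) = 49 \cdot 13 = 637$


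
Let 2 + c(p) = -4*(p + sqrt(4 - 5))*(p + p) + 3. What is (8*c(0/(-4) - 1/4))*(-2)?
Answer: -8 - 32*I ≈ -8.0 - 32.0*I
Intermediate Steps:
c(p) = 1 - 8*p*(I + p) (c(p) = -2 + (-4*(p + sqrt(4 - 5))*(p + p) + 3) = -2 + (-4*(p + sqrt(-1))*2*p + 3) = -2 + (-4*(p + I)*2*p + 3) = -2 + (-4*(I + p)*2*p + 3) = -2 + (-8*p*(I + p) + 3) = -2 + (3 - 8*p*(I + p)) = 1 - 8*p*(I + p))
(8*c(0/(-4) - 1/4))*(-2) = (8*(1 - 8*(0/(-4) - 1/4)**2 - 8*I*(0/(-4) - 1/4)))*(-2) = (8*(1 - 8*(0*(-1/4) - 1*1/4)**2 - 8*I*(0*(-1/4) - 1*1/4)))*(-2) = (8*(1 - 8*(0 - 1/4)**2 - 8*I*(0 - 1/4)))*(-2) = (8*(1 - 8*(-1/4)**2 - 8*I*(-1/4)))*(-2) = (8*(1 - 8*1/16 + 2*I))*(-2) = (8*(1 - 1/2 + 2*I))*(-2) = (8*(1/2 + 2*I))*(-2) = (4 + 16*I)*(-2) = -8 - 32*I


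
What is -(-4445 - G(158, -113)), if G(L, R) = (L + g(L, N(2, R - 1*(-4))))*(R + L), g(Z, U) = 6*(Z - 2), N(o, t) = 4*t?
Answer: 53675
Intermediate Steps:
g(Z, U) = -12 + 6*Z (g(Z, U) = 6*(-2 + Z) = -12 + 6*Z)
G(L, R) = (-12 + 7*L)*(L + R) (G(L, R) = (L + (-12 + 6*L))*(R + L) = (-12 + 7*L)*(L + R))
-(-4445 - G(158, -113)) = -(-4445 - (-12*158 - 12*(-113) + 7*158**2 + 7*158*(-113))) = -(-4445 - (-1896 + 1356 + 7*24964 - 124978)) = -(-4445 - (-1896 + 1356 + 174748 - 124978)) = -(-4445 - 1*49230) = -(-4445 - 49230) = -1*(-53675) = 53675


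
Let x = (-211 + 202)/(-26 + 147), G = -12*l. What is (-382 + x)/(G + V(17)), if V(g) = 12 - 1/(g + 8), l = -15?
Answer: -1155775/580679 ≈ -1.9904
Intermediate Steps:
G = 180 (G = -12*(-15) = 180)
x = -9/121 ≈ -0.074380
V(g) = 12 - 1/(8 + g)
(-382 + x)/(G + V(17)) = (-382 - 9/121)/(180 + (95 + 12*17)/(8 + 17)) = -46231/(121*(180 + (95 + 204)/25)) = -46231/(121*(180 + (1/25)*299)) = -46231/(121*(180 + 299/25)) = -46231/(121*4799/25) = -46231/121*25/4799 = -1155775/580679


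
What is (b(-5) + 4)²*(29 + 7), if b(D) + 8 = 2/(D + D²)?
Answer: 13689/25 ≈ 547.56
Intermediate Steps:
b(D) = -8 + 2/(D + D²)
(b(-5) + 4)²*(29 + 7) = (2*(1 - 4*(-5) - 4*(-5)²)/(-5*(1 - 5)) + 4)²*(29 + 7) = (2*(-⅕)*(1 + 20 - 4*25)/(-4) + 4)²*36 = (2*(-⅕)*(-¼)*(1 + 20 - 100) + 4)²*36 = (2*(-⅕)*(-¼)*(-79) + 4)²*36 = (-79/10 + 4)²*36 = (-39/10)²*36 = (1521/100)*36 = 13689/25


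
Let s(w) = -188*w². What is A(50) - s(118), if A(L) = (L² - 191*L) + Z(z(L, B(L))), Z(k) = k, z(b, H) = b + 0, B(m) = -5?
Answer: 2610712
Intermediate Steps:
z(b, H) = b
A(L) = L² - 190*L (A(L) = (L² - 191*L) + L = L² - 190*L)
A(50) - s(118) = 50*(-190 + 50) - (-188)*118² = 50*(-140) - (-188)*13924 = -7000 - 1*(-2617712) = -7000 + 2617712 = 2610712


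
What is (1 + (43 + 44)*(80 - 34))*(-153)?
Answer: -612459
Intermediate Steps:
(1 + (43 + 44)*(80 - 34))*(-153) = (1 + 87*46)*(-153) = (1 + 4002)*(-153) = 4003*(-153) = -612459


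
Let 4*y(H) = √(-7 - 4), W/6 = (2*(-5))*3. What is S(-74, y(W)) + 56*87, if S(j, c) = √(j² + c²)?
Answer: 4872 + √87605/4 ≈ 4946.0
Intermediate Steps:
W = -180 (W = 6*((2*(-5))*3) = 6*(-10*3) = 6*(-30) = -180)
y(H) = I*√11/4 (y(H) = √(-7 - 4)/4 = √(-11)/4 = (I*√11)/4 = I*√11/4)
S(j, c) = √(c² + j²)
S(-74, y(W)) + 56*87 = √((I*√11/4)² + (-74)²) + 56*87 = √(-11/16 + 5476) + 4872 = √(87605/16) + 4872 = √87605/4 + 4872 = 4872 + √87605/4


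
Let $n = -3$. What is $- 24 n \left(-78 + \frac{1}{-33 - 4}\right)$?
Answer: $- \frac{207864}{37} \approx -5617.9$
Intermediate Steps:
$- 24 n \left(-78 + \frac{1}{-33 - 4}\right) = \left(-24\right) \left(-3\right) \left(-78 + \frac{1}{-33 - 4}\right) = 72 \left(-78 + \frac{1}{-37}\right) = 72 \left(-78 - \frac{1}{37}\right) = 72 \left(- \frac{2887}{37}\right) = - \frac{207864}{37}$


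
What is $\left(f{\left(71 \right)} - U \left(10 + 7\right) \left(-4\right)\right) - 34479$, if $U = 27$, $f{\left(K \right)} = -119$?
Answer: $-32762$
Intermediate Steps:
$\left(f{\left(71 \right)} - U \left(10 + 7\right) \left(-4\right)\right) - 34479 = \left(-119 - 27 \left(10 + 7\right) \left(-4\right)\right) - 34479 = \left(-119 - 27 \cdot 17 \left(-4\right)\right) - 34479 = \left(-119 - 459 \left(-4\right)\right) - 34479 = \left(-119 - -1836\right) - 34479 = \left(-119 + 1836\right) - 34479 = 1717 - 34479 = -32762$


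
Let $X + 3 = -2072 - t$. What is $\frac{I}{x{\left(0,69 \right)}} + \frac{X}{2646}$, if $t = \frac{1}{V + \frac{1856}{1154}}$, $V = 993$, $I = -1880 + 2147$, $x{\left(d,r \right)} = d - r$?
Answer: $- \frac{27089380327}{5820956127} \approx -4.6538$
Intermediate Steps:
$I = 267$
$t = \frac{577}{573889}$ ($t = \frac{1}{993 + \frac{1856}{1154}} = \frac{1}{993 + 1856 \cdot \frac{1}{1154}} = \frac{1}{993 + \frac{928}{577}} = \frac{1}{\frac{573889}{577}} = \frac{577}{573889} \approx 0.0010054$)
$X = - \frac{1190820252}{573889}$ ($X = -3 - \frac{1189098585}{573889} = - \frac{1190820252}{573889} \approx -2075.0$)
$\frac{I}{x{\left(0,69 \right)}} + \frac{X}{2646} = \frac{267}{0 - 69} - \frac{1190820252}{573889 \cdot 2646} = \frac{267}{0 - 69} - \frac{198470042}{253085049} = \frac{267}{-69} - \frac{198470042}{253085049} = 267 \left(- \frac{1}{69}\right) - \frac{198470042}{253085049} = - \frac{89}{23} - \frac{198470042}{253085049} = - \frac{27089380327}{5820956127}$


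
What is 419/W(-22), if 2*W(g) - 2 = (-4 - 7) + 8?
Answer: -838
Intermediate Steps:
W(g) = -½ (W(g) = 1 + ((-4 - 7) + 8)/2 = 1 + (-11 + 8)/2 = 1 + (½)*(-3) = 1 - 3/2 = -½)
419/W(-22) = 419/(-½) = 419*(-2) = -838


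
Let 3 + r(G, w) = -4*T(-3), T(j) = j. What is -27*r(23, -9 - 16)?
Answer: -243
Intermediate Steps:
r(G, w) = 9 (r(G, w) = -3 - 4*(-3) = -3 + 12 = 9)
-27*r(23, -9 - 16) = -27*9 = -243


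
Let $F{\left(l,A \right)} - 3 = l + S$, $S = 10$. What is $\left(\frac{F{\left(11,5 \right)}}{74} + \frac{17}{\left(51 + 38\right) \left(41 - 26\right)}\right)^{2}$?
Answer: $\frac{277189201}{2439866025} \approx 0.11361$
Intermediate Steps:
$F{\left(l,A \right)} = 13 + l$ ($F{\left(l,A \right)} = 3 + \left(l + 10\right) = 3 + \left(10 + l\right) = 13 + l$)
$\left(\frac{F{\left(11,5 \right)}}{74} + \frac{17}{\left(51 + 38\right) \left(41 - 26\right)}\right)^{2} = \left(\frac{13 + 11}{74} + \frac{17}{\left(51 + 38\right) \left(41 - 26\right)}\right)^{2} = \left(24 \cdot \frac{1}{74} + \frac{17}{89 \cdot 15}\right)^{2} = \left(\frac{12}{37} + \frac{17}{1335}\right)^{2} = \left(\frac{16649}{49395}\right)^{2} = \frac{277189201}{2439866025}$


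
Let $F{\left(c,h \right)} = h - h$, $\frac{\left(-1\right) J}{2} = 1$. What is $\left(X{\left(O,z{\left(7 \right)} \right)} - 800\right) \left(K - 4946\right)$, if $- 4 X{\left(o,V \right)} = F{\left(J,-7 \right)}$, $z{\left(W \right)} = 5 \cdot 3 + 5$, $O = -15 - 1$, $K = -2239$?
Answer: $5748000$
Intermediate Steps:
$J = -2$ ($J = \left(-2\right) 1 = -2$)
$O = -16$ ($O = -15 - 1 = -16$)
$F{\left(c,h \right)} = 0$
$z{\left(W \right)} = 20$ ($z{\left(W \right)} = 15 + 5 = 20$)
$X{\left(o,V \right)} = 0$ ($X{\left(o,V \right)} = \left(- \frac{1}{4}\right) 0 = 0$)
$\left(X{\left(O,z{\left(7 \right)} \right)} - 800\right) \left(K - 4946\right) = \left(0 - 800\right) \left(-2239 - 4946\right) = \left(-800\right) \left(-7185\right) = 5748000$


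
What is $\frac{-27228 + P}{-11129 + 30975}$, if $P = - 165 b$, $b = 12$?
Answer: $- \frac{14604}{9923} \approx -1.4717$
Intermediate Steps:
$P = -1980$ ($P = \left(-165\right) 12 = -1980$)
$\frac{-27228 + P}{-11129 + 30975} = \frac{-27228 - 1980}{-11129 + 30975} = - \frac{29208}{19846} = \left(-29208\right) \frac{1}{19846} = - \frac{14604}{9923}$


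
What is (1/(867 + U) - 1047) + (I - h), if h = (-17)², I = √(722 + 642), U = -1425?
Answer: -745489/558 + 2*√341 ≈ -1299.1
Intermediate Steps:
I = 2*√341 (I = √1364 = 2*√341 ≈ 36.932)
h = 289
(1/(867 + U) - 1047) + (I - h) = (1/(867 - 1425) - 1047) + (2*√341 - 1*289) = (1/(-558) - 1047) + (2*√341 - 289) = (-1/558 - 1047) + (-289 + 2*√341) = -584227/558 + (-289 + 2*√341) = -745489/558 + 2*√341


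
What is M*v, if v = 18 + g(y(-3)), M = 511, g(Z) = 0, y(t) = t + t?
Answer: 9198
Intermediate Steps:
y(t) = 2*t
v = 18 (v = 18 + 0 = 18)
M*v = 511*18 = 9198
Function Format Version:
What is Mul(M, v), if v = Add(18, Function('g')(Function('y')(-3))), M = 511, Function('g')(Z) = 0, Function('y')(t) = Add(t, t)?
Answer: 9198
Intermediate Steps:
Function('y')(t) = Mul(2, t)
v = 18 (v = Add(18, 0) = 18)
Mul(M, v) = Mul(511, 18) = 9198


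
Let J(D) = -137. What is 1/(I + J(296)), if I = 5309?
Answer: 1/5172 ≈ 0.00019335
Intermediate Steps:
1/(I + J(296)) = 1/(5309 - 137) = 1/5172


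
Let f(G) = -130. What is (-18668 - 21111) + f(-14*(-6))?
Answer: -39909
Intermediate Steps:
(-18668 - 21111) + f(-14*(-6)) = (-18668 - 21111) - 130 = -39779 - 130 = -39909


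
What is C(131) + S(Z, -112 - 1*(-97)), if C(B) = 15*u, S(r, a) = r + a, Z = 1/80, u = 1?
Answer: 1/80 ≈ 0.012500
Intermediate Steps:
Z = 1/80 ≈ 0.012500
S(r, a) = a + r
C(B) = 15 (C(B) = 15*1 = 15)
C(131) + S(Z, -112 - 1*(-97)) = 15 + ((-112 - 1*(-97)) + 1/80) = 15 + ((-112 + 97) + 1/80) = 15 + (-15 + 1/80) = 15 - 1199/80 = 1/80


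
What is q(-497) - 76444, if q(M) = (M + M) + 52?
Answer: -77386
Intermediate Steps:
q(M) = 52 + 2*M (q(M) = 2*M + 52 = 52 + 2*M)
q(-497) - 76444 = (52 + 2*(-497)) - 76444 = (52 - 994) - 76444 = -942 - 76444 = -77386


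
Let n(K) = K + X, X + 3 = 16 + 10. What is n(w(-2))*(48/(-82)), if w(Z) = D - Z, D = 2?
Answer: -648/41 ≈ -15.805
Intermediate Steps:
X = 23 (X = -3 + (16 + 10) = -3 + 26 = 23)
w(Z) = 2 - Z
n(K) = 23 + K (n(K) = K + 23 = 23 + K)
n(w(-2))*(48/(-82)) = (23 + (2 - 1*(-2)))*(48/(-82)) = (23 + (2 + 2))*(48*(-1/82)) = (23 + 4)*(-24/41) = 27*(-24/41) = -648/41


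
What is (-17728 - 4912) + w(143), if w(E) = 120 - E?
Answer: -22663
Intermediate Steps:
(-17728 - 4912) + w(143) = (-17728 - 4912) + (120 - 1*143) = -22640 + (120 - 143) = -22640 - 23 = -22663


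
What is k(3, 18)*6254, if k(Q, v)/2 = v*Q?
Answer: 675432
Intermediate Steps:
k(Q, v) = 2*Q*v (k(Q, v) = 2*(v*Q) = 2*(Q*v) = 2*Q*v)
k(3, 18)*6254 = (2*3*18)*6254 = 108*6254 = 675432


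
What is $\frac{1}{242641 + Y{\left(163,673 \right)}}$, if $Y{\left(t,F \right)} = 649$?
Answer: $\frac{1}{243290} \approx 4.1103 \cdot 10^{-6}$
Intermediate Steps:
$\frac{1}{242641 + Y{\left(163,673 \right)}} = \frac{1}{242641 + 649} = \frac{1}{243290}$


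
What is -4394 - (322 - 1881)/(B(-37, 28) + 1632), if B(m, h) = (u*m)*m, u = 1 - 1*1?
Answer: -7169449/1632 ≈ -4393.0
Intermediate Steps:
u = 0 (u = 1 - 1 = 0)
B(m, h) = 0 (B(m, h) = (0*m)*m = 0*m = 0)
-4394 - (322 - 1881)/(B(-37, 28) + 1632) = -4394 - (322 - 1881)/(0 + 1632) = -4394 - (-1559)/1632 = -4394 - 1*(-1559/1632) = -4394 + 1559/1632 = -7169449/1632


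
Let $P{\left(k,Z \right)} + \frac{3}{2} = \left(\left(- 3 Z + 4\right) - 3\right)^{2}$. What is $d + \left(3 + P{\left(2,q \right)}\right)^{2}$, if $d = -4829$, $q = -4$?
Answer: $\frac{96965}{4} \approx 24241.0$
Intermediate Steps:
$P{\left(k,Z \right)} = - \frac{3}{2} + \left(1 - 3 Z\right)^{2}$ ($P{\left(k,Z \right)} = - \frac{3}{2} + \left(\left(- 3 Z + 4\right) - 3\right)^{2} = - \frac{3}{2} + \left(\left(4 - 3 Z\right) - 3\right)^{2} = - \frac{3}{2} + \left(1 - 3 Z\right)^{2}$)
$d + \left(3 + P{\left(2,q \right)}\right)^{2} = -4829 + \left(3 - \left(\frac{3}{2} - \left(-1 + 3 \left(-4\right)\right)^{2}\right)\right)^{2} = -4829 + \left(3 - \left(\frac{3}{2} - \left(-1 - 12\right)^{2}\right)\right)^{2} = -4829 + \left(3 - \left(\frac{3}{2} - \left(-13\right)^{2}\right)\right)^{2} = -4829 + \left(3 + \left(- \frac{3}{2} + 169\right)\right)^{2} = -4829 + \left(3 + \frac{335}{2}\right)^{2} = -4829 + \left(\frac{341}{2}\right)^{2} = -4829 + \frac{116281}{4} = \frac{96965}{4}$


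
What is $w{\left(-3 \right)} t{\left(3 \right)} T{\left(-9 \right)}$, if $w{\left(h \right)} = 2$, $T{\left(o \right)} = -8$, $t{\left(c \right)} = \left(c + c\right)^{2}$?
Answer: $-576$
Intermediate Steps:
$t{\left(c \right)} = 4 c^{2}$ ($t{\left(c \right)} = \left(2 c\right)^{2} = 4 c^{2}$)
$w{\left(-3 \right)} t{\left(3 \right)} T{\left(-9 \right)} = 2 \cdot 4 \cdot 3^{2} \left(-8\right) = 2 \cdot 4 \cdot 9 \left(-8\right) = 2 \cdot 36 \left(-8\right) = 72 \left(-8\right) = -576$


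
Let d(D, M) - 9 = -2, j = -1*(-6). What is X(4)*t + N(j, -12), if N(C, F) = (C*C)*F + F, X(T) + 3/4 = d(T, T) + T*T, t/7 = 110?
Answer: 33377/2 ≈ 16689.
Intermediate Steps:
t = 770 (t = 7*110 = 770)
j = 6
d(D, M) = 7 (d(D, M) = 9 - 2 = 7)
X(T) = 25/4 + T² (X(T) = -¾ + (7 + T*T) = -¾ + (7 + T²) = 25/4 + T²)
N(C, F) = F + F*C² (N(C, F) = C²*F + F = F*C² + F = F + F*C²)
X(4)*t + N(j, -12) = (25/4 + 4²)*770 - 12*(1 + 6²) = (25/4 + 16)*770 - 12*(1 + 36) = (89/4)*770 - 12*37 = 34265/2 - 444 = 33377/2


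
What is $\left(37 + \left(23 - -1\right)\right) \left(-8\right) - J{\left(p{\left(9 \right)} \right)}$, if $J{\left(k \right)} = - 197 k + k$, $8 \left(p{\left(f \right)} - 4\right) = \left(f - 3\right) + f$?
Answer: $\frac{1327}{2} \approx 663.5$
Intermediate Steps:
$p{\left(f \right)} = \frac{29}{8} + \frac{f}{4}$ ($p{\left(f \right)} = 4 + \frac{\left(f - 3\right) + f}{8} = 4 + \frac{\left(-3 + f\right) + f}{8} = 4 + \frac{-3 + 2 f}{8} = 4 + \left(- \frac{3}{8} + \frac{f}{4}\right) = \frac{29}{8} + \frac{f}{4}$)
$J{\left(k \right)} = - 196 k$
$\left(37 + \left(23 - -1\right)\right) \left(-8\right) - J{\left(p{\left(9 \right)} \right)} = \left(37 + \left(23 - -1\right)\right) \left(-8\right) - - 196 \left(\frac{29}{8} + \frac{1}{4} \cdot 9\right) = \left(37 + \left(23 + 1\right)\right) \left(-8\right) - - 196 \left(\frac{29}{8} + \frac{9}{4}\right) = \left(37 + 24\right) \left(-8\right) - \left(-196\right) \frac{47}{8} = 61 \left(-8\right) - - \frac{2303}{2} = -488 + \frac{2303}{2} = \frac{1327}{2}$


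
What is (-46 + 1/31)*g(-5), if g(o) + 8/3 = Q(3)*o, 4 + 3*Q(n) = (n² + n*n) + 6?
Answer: 51300/31 ≈ 1654.8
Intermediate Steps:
Q(n) = ⅔ + 2*n²/3 (Q(n) = -4/3 + ((n² + n*n) + 6)/3 = -4/3 + ((n² + n²) + 6)/3 = -4/3 + (2*n² + 6)/3 = -4/3 + (6 + 2*n²)/3 = -4/3 + (2 + 2*n²/3) = ⅔ + 2*n²/3)
g(o) = -8/3 + 20*o/3 (g(o) = -8/3 + (⅔ + (⅔)*3²)*o = -8/3 + (⅔ + (⅔)*9)*o = -8/3 + (⅔ + 6)*o = -8/3 + 20*o/3)
(-46 + 1/31)*g(-5) = (-46 + 1/31)*(-8/3 + (20/3)*(-5)) = (-46 + 1/31)*(-8/3 - 100/3) = -1425/31*(-36) = 51300/31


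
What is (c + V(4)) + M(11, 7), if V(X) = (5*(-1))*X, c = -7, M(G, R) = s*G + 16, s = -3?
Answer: -44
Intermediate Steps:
M(G, R) = 16 - 3*G (M(G, R) = -3*G + 16 = 16 - 3*G)
V(X) = -5*X
(c + V(4)) + M(11, 7) = (-7 - 5*4) + (16 - 3*11) = (-7 - 20) + (16 - 33) = -27 - 17 = -44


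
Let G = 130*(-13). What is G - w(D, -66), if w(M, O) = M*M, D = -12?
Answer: -1834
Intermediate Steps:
w(M, O) = M**2
G = -1690
G - w(D, -66) = -1690 - 1*(-12)**2 = -1690 - 1*144 = -1690 - 144 = -1834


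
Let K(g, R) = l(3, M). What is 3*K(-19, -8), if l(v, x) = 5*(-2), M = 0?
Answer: -30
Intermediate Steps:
l(v, x) = -10
K(g, R) = -10
3*K(-19, -8) = 3*(-10) = -30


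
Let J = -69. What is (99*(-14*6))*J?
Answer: 573804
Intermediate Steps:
(99*(-14*6))*J = (99*(-14*6))*(-69) = (99*(-84))*(-69) = -8316*(-69) = 573804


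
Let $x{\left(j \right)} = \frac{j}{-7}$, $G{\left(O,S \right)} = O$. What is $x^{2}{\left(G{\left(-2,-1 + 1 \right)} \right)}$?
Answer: $\frac{4}{49} \approx 0.081633$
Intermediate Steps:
$x{\left(j \right)} = - \frac{j}{7}$ ($x{\left(j \right)} = j \left(- \frac{1}{7}\right) = - \frac{j}{7}$)
$x^{2}{\left(G{\left(-2,-1 + 1 \right)} \right)} = \left(\left(- \frac{1}{7}\right) \left(-2\right)\right)^{2} = \left(\frac{2}{7}\right)^{2} = \frac{4}{49}$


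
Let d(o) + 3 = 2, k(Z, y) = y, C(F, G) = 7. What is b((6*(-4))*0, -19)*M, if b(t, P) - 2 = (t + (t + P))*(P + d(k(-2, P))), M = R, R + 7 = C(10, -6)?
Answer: 0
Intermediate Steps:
d(o) = -1 (d(o) = -3 + 2 = -1)
R = 0 (R = -7 + 7 = 0)
M = 0
b(t, P) = 2 + (-1 + P)*(P + 2*t) (b(t, P) = 2 + (t + (t + P))*(P - 1) = 2 + (t + (P + t))*(-1 + P) = 2 + (P + 2*t)*(-1 + P) = 2 + (-1 + P)*(P + 2*t))
b((6*(-4))*0, -19)*M = (2 + (-19)² - 1*(-19) - 2*6*(-4)*0 + 2*(-19)*((6*(-4))*0))*0 = (2 + 361 + 19 - (-48)*0 + 2*(-19)*(-24*0))*0 = (2 + 361 + 19 - 2*0 + 2*(-19)*0)*0 = (2 + 361 + 19 + 0 + 0)*0 = 382*0 = 0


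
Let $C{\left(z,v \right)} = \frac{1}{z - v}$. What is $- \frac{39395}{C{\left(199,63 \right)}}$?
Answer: $-5357720$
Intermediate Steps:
$- \frac{39395}{C{\left(199,63 \right)}} = - \frac{39395}{\frac{1}{199 - 63}} = - \frac{39395}{\frac{1}{136}} = - 39395 \frac{1}{\frac{1}{136}} = \left(-39395\right) 136 = -5357720$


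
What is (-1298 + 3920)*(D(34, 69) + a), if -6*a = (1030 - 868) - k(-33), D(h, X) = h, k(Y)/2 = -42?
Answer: -18354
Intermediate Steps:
k(Y) = -84 (k(Y) = 2*(-42) = -84)
a = -41 (a = -((1030 - 868) - 1*(-84))/6 = -(162 + 84)/6 = -⅙*246 = -41)
(-1298 + 3920)*(D(34, 69) + a) = (-1298 + 3920)*(34 - 41) = 2622*(-7) = -18354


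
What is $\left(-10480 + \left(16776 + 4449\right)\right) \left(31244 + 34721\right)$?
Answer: $708793925$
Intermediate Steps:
$\left(-10480 + \left(16776 + 4449\right)\right) \left(31244 + 34721\right) = \left(-10480 + 21225\right) 65965 = 10745 \cdot 65965 = 708793925$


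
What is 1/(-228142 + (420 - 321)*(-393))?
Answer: -1/267049 ≈ -3.7446e-6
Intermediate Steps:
1/(-228142 + (420 - 321)*(-393)) = 1/(-228142 + 99*(-393)) = 1/(-228142 - 38907) = 1/(-267049) = -1/267049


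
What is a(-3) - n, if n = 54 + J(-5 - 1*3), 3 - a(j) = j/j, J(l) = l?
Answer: -44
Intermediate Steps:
a(j) = 2 (a(j) = 3 - j/j = 3 - 1*1 = 3 - 1 = 2)
n = 46 (n = 54 + (-5 - 1*3) = 54 + (-5 - 3) = 54 - 8 = 46)
a(-3) - n = 2 - 1*46 = 2 - 46 = -44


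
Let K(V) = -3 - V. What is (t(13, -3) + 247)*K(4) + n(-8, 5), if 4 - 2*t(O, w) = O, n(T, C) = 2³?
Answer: -3379/2 ≈ -1689.5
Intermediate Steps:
n(T, C) = 8
t(O, w) = 2 - O/2
(t(13, -3) + 247)*K(4) + n(-8, 5) = ((2 - ½*13) + 247)*(-3 - 1*4) + 8 = ((2 - 13/2) + 247)*(-3 - 4) + 8 = (-9/2 + 247)*(-7) + 8 = (485/2)*(-7) + 8 = -3395/2 + 8 = -3379/2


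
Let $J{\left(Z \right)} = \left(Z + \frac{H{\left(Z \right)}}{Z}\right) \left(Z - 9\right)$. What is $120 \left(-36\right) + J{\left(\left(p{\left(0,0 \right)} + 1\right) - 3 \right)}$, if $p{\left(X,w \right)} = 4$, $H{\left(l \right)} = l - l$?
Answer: $-4334$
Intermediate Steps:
$H{\left(l \right)} = 0$
$J{\left(Z \right)} = Z \left(-9 + Z\right)$ ($J{\left(Z \right)} = \left(Z + \frac{0}{Z}\right) \left(Z - 9\right) = \left(Z + 0\right) \left(-9 + Z\right) = Z \left(-9 + Z\right)$)
$120 \left(-36\right) + J{\left(\left(p{\left(0,0 \right)} + 1\right) - 3 \right)} = 120 \left(-36\right) + \left(\left(4 + 1\right) - 3\right) \left(-9 + \left(\left(4 + 1\right) - 3\right)\right) = -4320 + \left(5 - 3\right) \left(-9 + \left(5 - 3\right)\right) = -4320 + 2 \left(-9 + 2\right) = -4320 + 2 \left(-7\right) = -4320 - 14 = -4334$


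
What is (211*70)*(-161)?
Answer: -2377970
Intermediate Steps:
(211*70)*(-161) = 14770*(-161) = -2377970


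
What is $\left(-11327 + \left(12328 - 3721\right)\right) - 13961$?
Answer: $-16681$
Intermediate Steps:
$\left(-11327 + \left(12328 - 3721\right)\right) - 13961 = \left(-11327 + 8607\right) - 13961 = -2720 - 13961 = -16681$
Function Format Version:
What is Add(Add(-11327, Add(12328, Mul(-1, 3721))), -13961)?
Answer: -16681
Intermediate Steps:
Add(Add(-11327, Add(12328, Mul(-1, 3721))), -13961) = Add(Add(-11327, Add(12328, -3721)), -13961) = Add(Add(-11327, 8607), -13961) = Add(-2720, -13961) = -16681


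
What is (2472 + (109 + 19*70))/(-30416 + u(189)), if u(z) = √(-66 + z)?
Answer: -118956976/925132933 - 3911*√123/925132933 ≈ -0.12863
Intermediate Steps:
(2472 + (109 + 19*70))/(-30416 + u(189)) = (2472 + (109 + 19*70))/(-30416 + √(-66 + 189)) = (2472 + (109 + 1330))/(-30416 + √123) = (2472 + 1439)/(-30416 + √123) = 3911/(-30416 + √123)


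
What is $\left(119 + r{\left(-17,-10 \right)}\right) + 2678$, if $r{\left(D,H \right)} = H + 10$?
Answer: $2797$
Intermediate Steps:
$r{\left(D,H \right)} = 10 + H$
$\left(119 + r{\left(-17,-10 \right)}\right) + 2678 = \left(119 + \left(10 - 10\right)\right) + 2678 = \left(119 + 0\right) + 2678 = 119 + 2678 = 2797$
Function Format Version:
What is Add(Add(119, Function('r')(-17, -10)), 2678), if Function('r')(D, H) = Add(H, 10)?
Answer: 2797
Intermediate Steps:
Function('r')(D, H) = Add(10, H)
Add(Add(119, Function('r')(-17, -10)), 2678) = Add(Add(119, Add(10, -10)), 2678) = Add(Add(119, 0), 2678) = Add(119, 2678) = 2797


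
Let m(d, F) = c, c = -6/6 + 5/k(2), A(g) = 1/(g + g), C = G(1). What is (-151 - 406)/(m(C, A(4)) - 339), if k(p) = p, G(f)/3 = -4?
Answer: 1114/675 ≈ 1.6504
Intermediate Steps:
G(f) = -12 (G(f) = 3*(-4) = -12)
C = -12
A(g) = 1/(2*g)
c = 3/2 (c = -6/6 + 5/2 = -6*⅙ + 5*(½) = -1 + 5/2 = 3/2 ≈ 1.5000)
m(d, F) = 3/2
(-151 - 406)/(m(C, A(4)) - 339) = (-151 - 406)/(3/2 - 339) = -557/(-675/2) = -557*(-2/675) = 1114/675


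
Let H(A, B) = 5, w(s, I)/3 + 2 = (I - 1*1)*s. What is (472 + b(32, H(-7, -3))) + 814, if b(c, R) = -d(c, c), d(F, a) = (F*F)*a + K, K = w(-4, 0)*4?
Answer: -31506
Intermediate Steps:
w(s, I) = -6 + 3*s*(-1 + I) (w(s, I) = -6 + 3*((I - 1*1)*s) = -6 + 3*((I - 1)*s) = -6 + 3*((-1 + I)*s) = -6 + 3*(s*(-1 + I)) = -6 + 3*s*(-1 + I))
K = 24 (K = (-6 - 3*(-4) + 3*0*(-4))*4 = (-6 + 12 + 0)*4 = 6*4 = 24)
d(F, a) = 24 + a*F**2 (d(F, a) = (F*F)*a + 24 = F**2*a + 24 = a*F**2 + 24 = 24 + a*F**2)
b(c, R) = -24 - c**3 (b(c, R) = -(24 + c*c**2) = -(24 + c**3) = -24 - c**3)
(472 + b(32, H(-7, -3))) + 814 = (472 + (-24 - 1*32**3)) + 814 = (472 + (-24 - 1*32768)) + 814 = (472 + (-24 - 32768)) + 814 = (472 - 32792) + 814 = -32320 + 814 = -31506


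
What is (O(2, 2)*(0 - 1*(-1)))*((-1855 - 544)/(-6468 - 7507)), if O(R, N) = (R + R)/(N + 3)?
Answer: 9596/69875 ≈ 0.13733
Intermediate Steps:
O(R, N) = 2*R/(3 + N) (O(R, N) = (2*R)/(3 + N) = 2*R/(3 + N))
(O(2, 2)*(0 - 1*(-1)))*((-1855 - 544)/(-6468 - 7507)) = ((2*2/(3 + 2))*(0 - 1*(-1)))*((-1855 - 544)/(-6468 - 7507)) = ((2*2/5)*(0 + 1))*(-2399/(-13975)) = ((2*2*(⅕))*1)*(-2399*(-1/13975)) = ((⅘)*1)*(2399/13975) = (⅘)*(2399/13975) = 9596/69875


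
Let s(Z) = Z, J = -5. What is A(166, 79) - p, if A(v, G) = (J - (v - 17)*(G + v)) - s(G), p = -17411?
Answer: -19178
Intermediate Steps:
A(v, G) = -5 - G - (-17 + v)*(G + v) (A(v, G) = (-5 - (v - 17)*(G + v)) - G = (-5 - (-17 + v)*(G + v)) - G = -5 - G - (-17 + v)*(G + v))
A(166, 79) - p = (-5 - 1*166**2 + 16*79 + 17*166 - 1*79*166) - 1*(-17411) = (-5 - 1*27556 + 1264 + 2822 - 13114) + 17411 = (-5 - 27556 + 1264 + 2822 - 13114) + 17411 = -36589 + 17411 = -19178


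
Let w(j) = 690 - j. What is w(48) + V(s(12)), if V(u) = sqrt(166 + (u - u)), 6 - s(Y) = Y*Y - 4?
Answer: 642 + sqrt(166) ≈ 654.88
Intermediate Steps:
s(Y) = 10 - Y**2 (s(Y) = 6 - (Y*Y - 4) = 6 - (Y**2 - 4) = 6 - (-4 + Y**2) = 6 + (4 - Y**2) = 10 - Y**2)
V(u) = sqrt(166) (V(u) = sqrt(166 + 0) = sqrt(166))
w(48) + V(s(12)) = (690 - 1*48) + sqrt(166) = (690 - 48) + sqrt(166) = 642 + sqrt(166)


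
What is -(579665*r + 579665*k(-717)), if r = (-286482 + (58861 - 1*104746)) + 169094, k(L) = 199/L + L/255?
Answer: 1153633198803379/12189 ≈ 9.4645e+10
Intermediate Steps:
k(L) = 199/L + L/255 (k(L) = 199/L + L*(1/255) = 199/L + L/255)
r = -163273 (r = (-286482 + (58861 - 104746)) + 169094 = (-286482 - 45885) + 169094 = -332367 + 169094 = -163273)
-(579665*r + 579665*k(-717)) = -579665/(1/((199/(-717) + (1/255)*(-717)) - 163273)) = -(-1608969648252/17 - 115353335/717) = -579665/(1/((-199/717 - 239/85) - 163273)) = -579665/(1/(-188278/60945 - 163273)) = -579665/(1/(-9950861263/60945)) = -579665/(-60945/9950861263) = -579665*(-9950861263/60945) = 1153633198803379/12189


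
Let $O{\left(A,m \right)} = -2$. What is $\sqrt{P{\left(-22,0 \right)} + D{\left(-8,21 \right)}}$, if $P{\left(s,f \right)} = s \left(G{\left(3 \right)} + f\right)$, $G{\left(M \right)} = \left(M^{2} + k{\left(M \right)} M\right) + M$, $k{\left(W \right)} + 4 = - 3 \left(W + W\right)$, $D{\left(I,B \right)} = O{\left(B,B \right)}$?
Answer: $\sqrt{1186} \approx 34.438$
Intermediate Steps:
$D{\left(I,B \right)} = -2$
$k{\left(W \right)} = -4 - 6 W$ ($k{\left(W \right)} = -4 - 3 \left(W + W\right) = -4 - 3 \cdot 2 W = -4 - 6 W$)
$G{\left(M \right)} = M + M^{2} + M \left(-4 - 6 M\right)$ ($G{\left(M \right)} = \left(M^{2} + \left(-4 - 6 M\right) M\right) + M = \left(M^{2} + M \left(-4 - 6 M\right)\right) + M = M + M^{2} + M \left(-4 - 6 M\right)$)
$P{\left(s,f \right)} = s \left(-54 + f\right)$ ($P{\left(s,f \right)} = s \left(3 \left(-3 - 15\right) + f\right) = s \left(3 \left(-18\right) + f\right) = s \left(-54 + f\right)$)
$\sqrt{P{\left(-22,0 \right)} + D{\left(-8,21 \right)}} = \sqrt{- 22 \left(-54 + 0\right) - 2} = \sqrt{\left(-22\right) \left(-54\right) - 2} = \sqrt{1188 - 2} = \sqrt{1186}$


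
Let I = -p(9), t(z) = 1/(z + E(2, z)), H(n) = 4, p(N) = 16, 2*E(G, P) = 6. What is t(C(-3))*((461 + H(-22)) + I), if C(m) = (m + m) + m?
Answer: -449/6 ≈ -74.833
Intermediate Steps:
E(G, P) = 3 (E(G, P) = (½)*6 = 3)
C(m) = 3*m (C(m) = 2*m + m = 3*m)
t(z) = 1/(3 + z) (t(z) = 1/(z + 3) = 1/(3 + z))
I = -16 (I = -1*16 = -16)
t(C(-3))*((461 + H(-22)) + I) = ((461 + 4) - 16)/(3 + 3*(-3)) = (465 - 16)/(3 - 9) = 449/(-6) = -⅙*449 = -449/6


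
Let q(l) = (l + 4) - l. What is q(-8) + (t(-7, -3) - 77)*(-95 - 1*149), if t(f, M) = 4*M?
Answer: 21720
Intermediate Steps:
q(l) = 4 (q(l) = (4 + l) - l = 4)
q(-8) + (t(-7, -3) - 77)*(-95 - 1*149) = 4 + (4*(-3) - 77)*(-95 - 1*149) = 4 + (-12 - 77)*(-95 - 149) = 4 - 89*(-244) = 4 + 21716 = 21720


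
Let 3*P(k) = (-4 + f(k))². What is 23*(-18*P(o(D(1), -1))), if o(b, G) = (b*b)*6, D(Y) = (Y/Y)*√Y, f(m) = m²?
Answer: -141312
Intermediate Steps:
D(Y) = √Y (D(Y) = 1*√Y = √Y)
o(b, G) = 6*b² (o(b, G) = b²*6 = 6*b²)
P(k) = (-4 + k²)²/3
23*(-18*P(o(D(1), -1))) = 23*(-6*(-4 + (6*(√1)²)²)²) = 23*(-6*(-4 + (6*1²)²)²) = 23*(-6*(-4 + (6*1)²)²) = 23*(-6*(-4 + 6²)²) = 23*(-6*(-4 + 36)²) = 23*(-6*32²) = 23*(-6*1024) = 23*(-18*1024/3) = 23*(-6144) = -141312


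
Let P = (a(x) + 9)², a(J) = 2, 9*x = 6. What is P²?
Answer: 14641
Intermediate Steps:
x = ⅔ (x = (⅑)*6 = ⅔ ≈ 0.66667)
P = 121 (P = (2 + 9)² = 11² = 121)
P² = 121² = 14641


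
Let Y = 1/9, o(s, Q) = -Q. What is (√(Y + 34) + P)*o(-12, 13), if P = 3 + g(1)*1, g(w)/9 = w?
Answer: -156 - 13*√307/3 ≈ -231.93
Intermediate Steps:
g(w) = 9*w
Y = ⅑ ≈ 0.11111
P = 12 (P = 3 + (9*1)*1 = 3 + 9*1 = 3 + 9 = 12)
(√(Y + 34) + P)*o(-12, 13) = (√(⅑ + 34) + 12)*(-1*13) = (√(307/9) + 12)*(-13) = (√307/3 + 12)*(-13) = (12 + √307/3)*(-13) = -156 - 13*√307/3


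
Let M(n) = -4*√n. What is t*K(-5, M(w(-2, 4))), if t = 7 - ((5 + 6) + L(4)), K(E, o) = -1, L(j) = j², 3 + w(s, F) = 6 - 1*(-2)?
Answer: 20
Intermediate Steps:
w(s, F) = 5 (w(s, F) = -3 + (6 - 1*(-2)) = -3 + (6 + 2) = -3 + 8 = 5)
t = -20 (t = 7 - ((5 + 6) + 4²) = 7 - (11 + 16) = 7 - 1*27 = 7 - 27 = -20)
t*K(-5, M(w(-2, 4))) = -20*(-1) = 20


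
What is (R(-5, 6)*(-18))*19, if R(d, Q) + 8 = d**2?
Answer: -5814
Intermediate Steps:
R(d, Q) = -8 + d**2
(R(-5, 6)*(-18))*19 = ((-8 + (-5)**2)*(-18))*19 = ((-8 + 25)*(-18))*19 = (17*(-18))*19 = -306*19 = -5814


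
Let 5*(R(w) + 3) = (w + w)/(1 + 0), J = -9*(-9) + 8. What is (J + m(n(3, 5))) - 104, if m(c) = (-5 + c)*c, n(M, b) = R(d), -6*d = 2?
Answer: 2359/225 ≈ 10.484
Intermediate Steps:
d = -1/3 (d = -1/6*2 = -1/3 ≈ -0.33333)
J = 89 (J = 81 + 8 = 89)
R(w) = -3 + 2*w/5 (R(w) = -3 + ((w + w)/(1 + 0))/5 = -3 + ((2*w)/1)/5 = -3 + ((2*w)*1)/5 = -3 + (2*w)/5 = -3 + 2*w/5)
n(M, b) = -47/15 (n(M, b) = -3 + (2/5)*(-1/3) = -3 - 2/15 = -47/15)
m(c) = c*(-5 + c)
(J + m(n(3, 5))) - 104 = (89 - 47*(-5 - 47/15)/15) - 104 = (89 - 47/15*(-122/15)) - 104 = (89 + 5734/225) - 104 = 25759/225 - 104 = 2359/225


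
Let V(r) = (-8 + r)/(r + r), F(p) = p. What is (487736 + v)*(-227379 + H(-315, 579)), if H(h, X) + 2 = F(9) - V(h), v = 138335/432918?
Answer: -30246090747908096389/272738340 ≈ -1.1090e+11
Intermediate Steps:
v = 138335/432918 (v = 138335*(1/432918) = 138335/432918 ≈ 0.31954)
V(r) = (-8 + r)/(2*r) (V(r) = (-8 + r)/((2*r)) = (-8 + r)*(1/(2*r)) = (-8 + r)/(2*r))
H(h, X) = 7 - (-8 + h)/(2*h) (H(h, X) = -2 + (9 - (-8 + h)/(2*h)) = 7 - (-8 + h)/(2*h))
(487736 + v)*(-227379 + H(-315, 579)) = (487736 + 138335/432918)*(-227379 + (13/2 + 4/(-315))) = 211149831983*(-227379 + (13/2 + 4*(-1/315)))/432918 = 211149831983*(-227379 + (13/2 - 4/315))/432918 = 211149831983*(-227379 + 4087/630)/432918 = (211149831983/432918)*(-143244683/630) = -30246090747908096389/272738340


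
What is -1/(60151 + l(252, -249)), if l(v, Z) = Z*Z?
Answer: -1/122152 ≈ -8.1865e-6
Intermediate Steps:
l(v, Z) = Z**2
-1/(60151 + l(252, -249)) = -1/(60151 + (-249)**2) = -1/(60151 + 62001) = -1/122152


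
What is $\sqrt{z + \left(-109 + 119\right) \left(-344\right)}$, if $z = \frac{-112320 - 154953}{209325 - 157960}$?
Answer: $\frac{i \sqrt{9089697971645}}{51365} \approx 58.696 i$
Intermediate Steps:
$z = - \frac{267273}{51365} \approx -5.2034$
$\sqrt{z + \left(-109 + 119\right) \left(-344\right)} = \sqrt{- \frac{267273}{51365} + \left(-109 + 119\right) \left(-344\right)} = \sqrt{- \frac{267273}{51365} + 10 \left(-344\right)} = \sqrt{- \frac{267273}{51365} - 3440} = \sqrt{- \frac{176962873}{51365}} = \frac{i \sqrt{9089697971645}}{51365}$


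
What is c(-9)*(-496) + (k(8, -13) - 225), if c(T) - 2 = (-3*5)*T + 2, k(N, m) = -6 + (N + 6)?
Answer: -69161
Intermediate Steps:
k(N, m) = N (k(N, m) = -6 + (6 + N) = N)
c(T) = 4 - 15*T (c(T) = 2 + ((-3*5)*T + 2) = 2 + (-15*T + 2) = 2 + (2 - 15*T) = 4 - 15*T)
c(-9)*(-496) + (k(8, -13) - 225) = (4 - 15*(-9))*(-496) + (8 - 225) = (4 + 135)*(-496) - 217 = 139*(-496) - 217 = -68944 - 217 = -69161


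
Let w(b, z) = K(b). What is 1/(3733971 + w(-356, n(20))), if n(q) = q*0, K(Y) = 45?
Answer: 1/3734016 ≈ 2.6781e-7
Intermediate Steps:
n(q) = 0
w(b, z) = 45
1/(3733971 + w(-356, n(20))) = 1/(3733971 + 45) = 1/3734016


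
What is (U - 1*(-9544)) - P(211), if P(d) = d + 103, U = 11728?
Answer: 20958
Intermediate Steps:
P(d) = 103 + d
(U - 1*(-9544)) - P(211) = (11728 - 1*(-9544)) - (103 + 211) = (11728 + 9544) - 1*314 = 21272 - 314 = 20958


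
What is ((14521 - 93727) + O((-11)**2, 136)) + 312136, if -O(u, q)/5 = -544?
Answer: 235650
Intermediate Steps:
O(u, q) = 2720 (O(u, q) = -5*(-544) = 2720)
((14521 - 93727) + O((-11)**2, 136)) + 312136 = ((14521 - 93727) + 2720) + 312136 = (-79206 + 2720) + 312136 = -76486 + 312136 = 235650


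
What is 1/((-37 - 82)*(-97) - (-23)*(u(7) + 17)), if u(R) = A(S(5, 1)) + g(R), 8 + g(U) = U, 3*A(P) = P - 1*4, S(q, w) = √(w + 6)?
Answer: 35641/423425726 - 23*√7/423425726 ≈ 8.4029e-5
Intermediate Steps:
S(q, w) = √(6 + w)
A(P) = -4/3 + P/3 (A(P) = (P - 1*4)/3 = (P - 4)/3 = (-4 + P)/3 = -4/3 + P/3)
g(U) = -8 + U
u(R) = -28/3 + R + √7/3 (u(R) = (-4/3 + √(6 + 1)/3) + (-8 + R) = (-4/3 + √7/3) + (-8 + R) = -28/3 + R + √7/3)
1/((-37 - 82)*(-97) - (-23)*(u(7) + 17)) = 1/((-37 - 82)*(-97) - (-23)*((-28/3 + 7 + √7/3) + 17)) = 1/(-119*(-97) - (-23)*((-7/3 + √7/3) + 17)) = 1/(11543 - (-23)*(44/3 + √7/3)) = 1/(11543 - (-1012/3 - 23*√7/3)) = 1/(11543 + (1012/3 + 23*√7/3)) = 1/(35641/3 + 23*√7/3)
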